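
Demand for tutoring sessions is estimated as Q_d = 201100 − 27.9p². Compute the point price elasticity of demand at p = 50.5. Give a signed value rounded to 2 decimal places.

dQ_d/dp = −2·27.9·p = -2817.9. At p = 50.5, Q_d = 129948.025.
Ed = (dQ_d/dp)·(p/Q_d) = (-2817.9) × (50.5/129948.025) = -1.0950…

-1.10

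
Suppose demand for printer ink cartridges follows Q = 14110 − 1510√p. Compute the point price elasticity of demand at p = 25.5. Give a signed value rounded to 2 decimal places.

dQ/dp = −1510/(2√p) = -149.512. At p = 25.5, Q = 6484.87.
Ed = (dQ/dp)·(p/Q) = (-149.512) × (25.5/6484.87) = -0.5879…

-0.59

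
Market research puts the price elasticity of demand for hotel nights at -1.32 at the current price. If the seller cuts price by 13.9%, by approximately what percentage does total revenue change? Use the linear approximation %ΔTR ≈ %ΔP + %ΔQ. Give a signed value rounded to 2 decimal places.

%ΔQ ≈ Ed × %ΔP = (-1.32) × (-13.9%) = +18.3480%
%ΔTR ≈ %ΔP + %ΔQ = (-13.9%) + (+18.3480%) = +4.4480%

+4.45%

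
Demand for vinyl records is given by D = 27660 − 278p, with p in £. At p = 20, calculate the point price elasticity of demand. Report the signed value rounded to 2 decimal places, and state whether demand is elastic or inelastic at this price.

dD/dp = −278. At p = 20, D = 27660 − 278(20) = 22100.
Ed = (dD/dp)·(p/D) = −278 × (20/22100) = -0.2515…
|Ed| = 0.25 < 1, so demand is inelastic.

-0.25; inelastic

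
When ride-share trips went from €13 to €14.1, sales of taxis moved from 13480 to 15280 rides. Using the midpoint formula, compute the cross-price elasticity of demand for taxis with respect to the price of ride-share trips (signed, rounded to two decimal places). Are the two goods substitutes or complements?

%ΔQ_{taxis} = (15280 − 13480)/avg = 1800/14380 = 0.125173…
%ΔP_{ride-share trips} = (14.1 − 13)/avg = 1.1/13.55 = 0.081180…
E_cross = (1800/14380) / (1.1/13.55) = 1.5419…
E_cross > 0 ⇒ the goods are substitutes.

1.54; substitutes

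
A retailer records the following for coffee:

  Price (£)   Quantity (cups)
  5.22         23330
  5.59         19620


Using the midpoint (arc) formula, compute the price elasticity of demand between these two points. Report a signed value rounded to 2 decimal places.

%ΔQ = (19620 − 23330) / [(23330 + 19620)/2] = -3710/21475 = -0.172759…
%ΔP = (5.59 − 5.22) / [(5.22 + 5.59)/2] = 0.37/5.405 = 0.068455…
Arc Ed = %ΔQ / %ΔP = (-3710/21475) / (0.37/5.405) = -2.5236…

-2.52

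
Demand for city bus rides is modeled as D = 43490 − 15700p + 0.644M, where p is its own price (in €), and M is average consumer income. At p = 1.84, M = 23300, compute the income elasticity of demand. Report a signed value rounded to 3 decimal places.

At the given values, D = 43490 − 15700(1.84) + 0.644(23300) = 29607.2.
∂D/∂M = 0.644.
E = (0.644) × (23300/29607.2) = 0.50680…

0.507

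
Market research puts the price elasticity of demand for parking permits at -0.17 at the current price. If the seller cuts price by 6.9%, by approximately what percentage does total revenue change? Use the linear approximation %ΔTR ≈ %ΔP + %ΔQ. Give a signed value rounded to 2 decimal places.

-5.73%

%ΔQ ≈ Ed × %ΔP = (-0.17) × (-6.9%) = +1.1730%
%ΔTR ≈ %ΔP + %ΔQ = (-6.9%) + (+1.1730%) = -5.7270%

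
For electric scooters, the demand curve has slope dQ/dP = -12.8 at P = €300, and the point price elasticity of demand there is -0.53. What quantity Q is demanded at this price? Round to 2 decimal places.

7245.28

Ed = (dQ/dP)·(P/Q) ⇒ Q = (dQ/dP)·P/Ed = (-12.8)·300/(-0.53) = 7245.2830…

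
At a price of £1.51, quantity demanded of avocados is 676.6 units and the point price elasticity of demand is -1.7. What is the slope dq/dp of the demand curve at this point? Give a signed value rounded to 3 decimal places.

-761.735

Ed = (dq/dp)·(p/q) ⇒ dq/dp = Ed·q/p = (-1.7)·676.6/1.51 = -761.73509…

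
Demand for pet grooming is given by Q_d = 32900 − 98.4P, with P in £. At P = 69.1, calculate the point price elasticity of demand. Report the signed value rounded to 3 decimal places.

-0.261

dQ_d/dP = −98.4. At P = 69.1, Q_d = 32900 − 98.4(69.1) = 26100.56.
Ed = (dQ_d/dP)·(P/Q_d) = −98.4 × (69.1/26100.56) = -0.26050…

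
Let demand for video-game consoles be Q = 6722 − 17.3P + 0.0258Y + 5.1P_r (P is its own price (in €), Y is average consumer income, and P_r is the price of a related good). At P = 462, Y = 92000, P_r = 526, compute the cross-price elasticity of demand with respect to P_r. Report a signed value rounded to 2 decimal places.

0.71

At the given values, Q = 6722 − 17.3(462) + 0.0258(92000) + 5.1(526) = 3785.6.
∂Q/∂P_r = 5.1.
E = (5.1) × (526/3785.6) = 0.7086…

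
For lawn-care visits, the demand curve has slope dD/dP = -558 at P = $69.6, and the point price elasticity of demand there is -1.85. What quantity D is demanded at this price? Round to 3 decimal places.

Ed = (dD/dP)·(P/D) ⇒ D = (dD/dP)·P/Ed = (-558)·69.6/(-1.85) = 20992.86486…

20992.865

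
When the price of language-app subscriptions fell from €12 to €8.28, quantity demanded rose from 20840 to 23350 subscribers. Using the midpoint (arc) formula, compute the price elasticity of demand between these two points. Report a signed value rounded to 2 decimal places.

%ΔQ = (23350 − 20840) / [(20840 + 23350)/2] = 2510/22095 = 0.113600…
%ΔP = (8.28 − 12) / [(12 + 8.28)/2] = -3.72/10.14 = -0.366863…
Arc Ed = %ΔQ / %ΔP = (2510/22095) / (-3.72/10.14) = -0.3096…

-0.31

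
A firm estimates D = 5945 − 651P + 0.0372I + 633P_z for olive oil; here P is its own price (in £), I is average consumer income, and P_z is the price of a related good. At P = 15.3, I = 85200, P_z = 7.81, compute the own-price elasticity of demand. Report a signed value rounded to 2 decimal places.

At the given values, D = 5945 − 651(15.3) + 0.0372(85200) + 633(7.81) = 4097.87.
∂D/∂P = −651.
E = (-651) × (15.3/4097.87) = -2.4306…

-2.43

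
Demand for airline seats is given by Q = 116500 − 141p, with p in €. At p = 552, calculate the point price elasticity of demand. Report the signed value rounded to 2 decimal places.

-2.01

dQ/dp = −141. At p = 552, Q = 116500 − 141(552) = 38668.
Ed = (dQ/dp)·(p/Q) = −141 × (552/38668) = -2.0128…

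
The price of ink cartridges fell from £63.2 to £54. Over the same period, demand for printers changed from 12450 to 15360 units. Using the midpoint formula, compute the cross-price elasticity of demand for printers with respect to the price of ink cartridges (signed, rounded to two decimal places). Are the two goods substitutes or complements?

%ΔQ_{printers} = (15360 − 12450)/avg = 2910/13905 = 0.209277…
%ΔP_{ink cartridges} = (54 − 63.2)/avg = -9.2/58.6 = -0.156996…
E_cross = (2910/13905) / (-9.2/58.6) = -1.3330…
E_cross < 0 ⇒ the goods are complements.

-1.33; complements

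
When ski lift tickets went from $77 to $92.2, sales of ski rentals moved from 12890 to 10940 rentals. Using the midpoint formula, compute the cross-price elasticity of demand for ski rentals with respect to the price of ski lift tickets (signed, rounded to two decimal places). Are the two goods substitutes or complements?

-0.91; complements

%ΔQ_{ski rentals} = (10940 − 12890)/avg = -1950/11915 = -0.163659…
%ΔP_{ski lift tickets} = (92.2 − 77)/avg = 15.2/84.6 = 0.179669…
E_cross = (-1950/11915) / (15.2/84.6) = -0.9108…
E_cross < 0 ⇒ the goods are complements.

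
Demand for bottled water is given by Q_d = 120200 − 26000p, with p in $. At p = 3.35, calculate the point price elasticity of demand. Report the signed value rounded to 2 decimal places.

-2.63

dQ_d/dp = −26000. At p = 3.35, Q_d = 120200 − 26000(3.35) = 33100.
Ed = (dQ_d/dp)·(p/Q_d) = −26000 × (3.35/33100) = -2.6314…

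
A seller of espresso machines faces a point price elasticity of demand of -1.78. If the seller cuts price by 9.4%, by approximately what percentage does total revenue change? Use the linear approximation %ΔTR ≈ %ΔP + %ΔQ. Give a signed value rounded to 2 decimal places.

+7.33%

%ΔQ ≈ Ed × %ΔP = (-1.78) × (-9.4%) = +16.7320%
%ΔTR ≈ %ΔP + %ΔQ = (-9.4%) + (+16.7320%) = +7.3320%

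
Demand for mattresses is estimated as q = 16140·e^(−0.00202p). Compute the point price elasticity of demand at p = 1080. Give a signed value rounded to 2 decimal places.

dq/dp = −0.00202·q = -3.67958. At p = 1080, q = 1821.57.
Ed = (dq/dp)·(p/q) = (-3.67958) × (1080/1821.57) = -2.1816

-2.18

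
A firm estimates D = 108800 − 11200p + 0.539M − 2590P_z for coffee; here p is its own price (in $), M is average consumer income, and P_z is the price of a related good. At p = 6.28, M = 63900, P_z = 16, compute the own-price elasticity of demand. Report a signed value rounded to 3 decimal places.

-2.235

At the given values, D = 108800 − 11200(6.28) + 0.539(63900) − 2590(16) = 31466.1.
∂D/∂p = −11200.
E = (-11200) × (6.28/31466.1) = -2.23529…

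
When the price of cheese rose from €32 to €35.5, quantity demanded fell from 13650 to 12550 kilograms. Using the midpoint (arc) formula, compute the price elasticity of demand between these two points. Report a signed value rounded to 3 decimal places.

-0.810

%ΔQ = (12550 − 13650) / [(13650 + 12550)/2] = -1100/13100 = -0.083969…
%ΔP = (35.5 − 32) / [(32 + 35.5)/2] = 3.5/33.75 = 0.103703…
Arc Ed = %ΔQ / %ΔP = (-1100/13100) / (3.5/33.75) = -0.80970…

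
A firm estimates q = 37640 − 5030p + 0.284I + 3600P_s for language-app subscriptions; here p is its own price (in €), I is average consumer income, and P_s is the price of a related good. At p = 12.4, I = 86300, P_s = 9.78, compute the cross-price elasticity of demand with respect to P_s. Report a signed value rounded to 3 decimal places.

1.006

At the given values, q = 37640 − 5030(12.4) + 0.284(86300) + 3600(9.78) = 34985.2.
∂q/∂P_s = 3600.
E = (3600) × (9.78/34985.2) = 1.00636…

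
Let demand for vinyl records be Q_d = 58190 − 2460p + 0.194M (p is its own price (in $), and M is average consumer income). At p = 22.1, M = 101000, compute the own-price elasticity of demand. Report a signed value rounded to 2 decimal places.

-2.32

At the given values, Q_d = 58190 − 2460(22.1) + 0.194(101000) = 23418.
∂Q_d/∂p = −2460.
E = (-2460) × (22.1/23418) = -2.3215…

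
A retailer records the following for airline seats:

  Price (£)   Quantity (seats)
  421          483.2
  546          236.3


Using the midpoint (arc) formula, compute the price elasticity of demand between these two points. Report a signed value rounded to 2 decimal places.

%ΔQ = (236.3 − 483.2) / [(483.2 + 236.3)/2] = -246.9/359.75 = -0.686309…
%ΔP = (546 − 421) / [(421 + 546)/2] = 125/483.5 = 0.258531…
Arc Ed = %ΔQ / %ΔP = (-246.9/359.75) / (125/483.5) = -2.6546…

-2.65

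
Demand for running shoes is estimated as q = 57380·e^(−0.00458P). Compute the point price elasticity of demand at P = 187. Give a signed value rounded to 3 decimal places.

dq/dP = −0.00458·q = -111.602. At P = 187, q = 24367.1.
Ed = (dq/dP)·(P/q) = (-111.602) × (187/24367.1) = -0.85646

-0.856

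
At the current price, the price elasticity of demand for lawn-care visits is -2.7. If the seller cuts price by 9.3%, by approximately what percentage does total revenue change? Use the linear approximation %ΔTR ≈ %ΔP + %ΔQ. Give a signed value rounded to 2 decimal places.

%ΔQ ≈ Ed × %ΔP = (-2.7) × (-9.3%) = +25.1100%
%ΔTR ≈ %ΔP + %ΔQ = (-9.3%) + (+25.1100%) = +15.8100%

+15.81%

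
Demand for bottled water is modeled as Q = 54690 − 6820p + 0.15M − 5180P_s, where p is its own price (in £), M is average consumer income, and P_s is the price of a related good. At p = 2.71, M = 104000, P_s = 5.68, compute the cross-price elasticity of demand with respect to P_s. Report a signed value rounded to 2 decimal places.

At the given values, Q = 54690 − 6820(2.71) + 0.15(104000) − 5180(5.68) = 22385.4.
∂Q/∂P_s = -5180.
E = (-5180) × (5.68/22385.4) = -1.3143…

-1.31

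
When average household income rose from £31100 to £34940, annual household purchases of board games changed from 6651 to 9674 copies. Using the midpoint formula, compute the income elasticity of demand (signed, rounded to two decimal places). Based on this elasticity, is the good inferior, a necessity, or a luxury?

%ΔQ = (9674 − 6651)/[( 6651 + 9674)/2] = 3023/8162.5 = 0.370352…
%ΔIncome = (34940 − 31100)/[( 31100 + 34940)/2] = 3840/33020 = 0.116293…
E_income = (3023/8162.5) / (3840/33020) = 3.1846…
E_income > 1 ⇒ normal good, luxury.

3.18; luxury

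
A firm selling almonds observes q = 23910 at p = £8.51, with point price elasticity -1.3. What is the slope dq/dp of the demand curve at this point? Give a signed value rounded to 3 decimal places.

Ed = (dq/dp)·(p/q) ⇒ dq/dp = Ed·q/p = (-1.3)·23910/8.51 = -3652.52643…

-3652.526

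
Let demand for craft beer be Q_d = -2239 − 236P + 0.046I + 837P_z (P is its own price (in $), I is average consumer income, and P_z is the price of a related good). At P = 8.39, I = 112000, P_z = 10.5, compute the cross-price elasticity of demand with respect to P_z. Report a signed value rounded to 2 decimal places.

At the given values, Q_d = -2239 − 236(8.39) + 0.046(112000) + 837(10.5) = 9721.46.
∂Q_d/∂P_z = 837.
E = (837) × (10.5/9721.46) = 0.9040…

0.90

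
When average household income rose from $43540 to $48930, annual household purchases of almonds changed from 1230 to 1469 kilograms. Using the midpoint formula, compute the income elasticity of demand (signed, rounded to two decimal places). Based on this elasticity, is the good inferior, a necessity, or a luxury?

%ΔQ = (1469 − 1230)/[( 1230 + 1469)/2] = 239/1349.5 = 0.177102…
%ΔIncome = (48930 − 43540)/[( 43540 + 48930)/2] = 5390/46235 = 0.116578…
E_income = (239/1349.5) / (5390/46235) = 1.5191…
E_income > 1 ⇒ normal good, luxury.

1.52; luxury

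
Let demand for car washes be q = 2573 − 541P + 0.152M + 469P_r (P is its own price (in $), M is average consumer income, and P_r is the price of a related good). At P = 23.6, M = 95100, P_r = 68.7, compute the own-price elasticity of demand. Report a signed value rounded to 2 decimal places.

At the given values, q = 2573 − 541(23.6) + 0.152(95100) + 469(68.7) = 36480.9.
∂q/∂P = −541.
E = (-541) × (23.6/36480.9) = -0.3499…

-0.35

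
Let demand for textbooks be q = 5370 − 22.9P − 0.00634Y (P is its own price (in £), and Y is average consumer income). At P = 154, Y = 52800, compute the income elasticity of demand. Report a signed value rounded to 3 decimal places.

At the given values, q = 5370 − 22.9(154) − 0.00634(52800) = 1508.648.
∂q/∂Y = -0.00634.
E = (-0.00634) × (52800/1508.648) = -0.22188…

-0.222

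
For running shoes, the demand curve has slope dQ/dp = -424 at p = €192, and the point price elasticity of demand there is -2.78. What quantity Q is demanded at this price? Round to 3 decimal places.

Ed = (dQ/dp)·(p/Q) ⇒ Q = (dQ/dp)·p/Ed = (-424)·192/(-2.78) = 29283.45323…

29283.453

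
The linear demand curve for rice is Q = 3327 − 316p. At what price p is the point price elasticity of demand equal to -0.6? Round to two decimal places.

Ed = −316p/(3327 − 316p). Set this equal to -0.6:
316p = 0.6·(3327 − 316p) ⇒ 316p(1 + 0.6) = 0.6·3327
p = 0.6·3327 / (316·1.6) = 3.9481…

3.95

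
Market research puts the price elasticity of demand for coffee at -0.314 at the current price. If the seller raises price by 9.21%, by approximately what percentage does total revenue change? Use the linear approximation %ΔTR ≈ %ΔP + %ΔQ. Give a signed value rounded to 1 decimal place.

%ΔQ ≈ Ed × %ΔP = (-0.314) × (+9.21%) = -2.8919%
%ΔTR ≈ %ΔP + %ΔQ = (+9.21%) + (-2.8919%) = +6.3181%

+6.3%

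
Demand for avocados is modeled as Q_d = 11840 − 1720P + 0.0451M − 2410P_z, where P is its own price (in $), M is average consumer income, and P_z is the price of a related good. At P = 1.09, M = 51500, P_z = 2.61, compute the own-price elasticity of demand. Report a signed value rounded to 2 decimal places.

At the given values, Q_d = 11840 − 1720(1.09) + 0.0451(51500) − 2410(2.61) = 5997.75.
∂Q_d/∂P = −1720.
E = (-1720) × (1.09/5997.75) = -0.3125…

-0.31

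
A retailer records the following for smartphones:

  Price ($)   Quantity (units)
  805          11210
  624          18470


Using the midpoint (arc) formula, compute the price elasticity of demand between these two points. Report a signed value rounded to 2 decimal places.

-1.93

%ΔQ = (18470 − 11210) / [(11210 + 18470)/2] = 7260/14840 = 0.489218…
%ΔP = (624 − 805) / [(805 + 624)/2] = -181/714.5 = -0.253324…
Arc Ed = %ΔQ / %ΔP = (7260/14840) / (-181/714.5) = -1.9311…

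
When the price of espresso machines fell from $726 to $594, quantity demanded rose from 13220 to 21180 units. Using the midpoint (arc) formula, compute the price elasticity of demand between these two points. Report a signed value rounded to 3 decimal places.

%ΔQ = (21180 − 13220) / [(13220 + 21180)/2] = 7960/17200 = 0.462790…
%ΔP = (594 − 726) / [(726 + 594)/2] = -132/660 = -0.2
Arc Ed = %ΔQ / %ΔP = (7960/17200) / (-132/660) = -2.31395…

-2.314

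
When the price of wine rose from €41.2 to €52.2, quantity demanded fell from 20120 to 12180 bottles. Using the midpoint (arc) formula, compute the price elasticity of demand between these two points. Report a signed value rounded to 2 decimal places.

%ΔQ = (12180 − 20120) / [(20120 + 12180)/2] = -7940/16150 = -0.491640…
%ΔP = (52.2 − 41.2) / [(41.2 + 52.2)/2] = 11/46.7 = 0.235546…
Arc Ed = %ΔQ / %ΔP = (-7940/16150) / (11/46.7) = -2.0872…

-2.09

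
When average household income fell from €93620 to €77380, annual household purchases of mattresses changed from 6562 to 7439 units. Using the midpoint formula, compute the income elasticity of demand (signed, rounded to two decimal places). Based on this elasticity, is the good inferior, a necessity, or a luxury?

%ΔQ = (7439 − 6562)/[( 6562 + 7439)/2] = 877/7000.5 = 0.125276…
%ΔIncome = (77380 − 93620)/[( 93620 + 77380)/2] = -16240/85500 = -0.189941…
E_income = (877/7000.5) / (-16240/85500) = -0.6595…
E_income < 0 ⇒ inferior good.

-0.66; inferior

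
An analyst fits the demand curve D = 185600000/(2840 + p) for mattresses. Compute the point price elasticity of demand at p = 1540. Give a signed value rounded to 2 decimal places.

-0.35

dD/dp = −185600000/(2840 + p)² = -9.67453. At p = 1540, D = 42374.4.
Ed = (dD/dp)·(p/D) = (-9.67453) × (1540/42374.4) = -0.3515…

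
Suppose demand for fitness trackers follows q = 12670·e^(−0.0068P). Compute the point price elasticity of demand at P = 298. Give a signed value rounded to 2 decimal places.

-2.03

dq/dP = −0.0068·q = -11.3562. At P = 298, q = 1670.02.
Ed = (dq/dP)·(P/q) = (-11.3562) × (298/1670.02) = -2.0264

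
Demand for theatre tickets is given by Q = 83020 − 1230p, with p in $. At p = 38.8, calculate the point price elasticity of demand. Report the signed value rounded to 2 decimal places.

-1.35

dQ/dp = −1230. At p = 38.8, Q = 83020 − 1230(38.8) = 35296.
Ed = (dQ/dp)·(p/Q) = −1230 × (38.8/35296) = -1.3521…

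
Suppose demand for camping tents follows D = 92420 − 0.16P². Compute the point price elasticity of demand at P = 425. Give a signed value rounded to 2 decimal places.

dD/dP = −2·0.16·P = -136. At P = 425, D = 63520.
Ed = (dD/dP)·(P/D) = (-136) × (425/63520) = -0.9099…

-0.91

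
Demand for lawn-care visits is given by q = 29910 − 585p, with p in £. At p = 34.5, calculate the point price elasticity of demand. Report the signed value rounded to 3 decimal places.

dq/dp = −585. At p = 34.5, q = 29910 − 585(34.5) = 9727.5.
Ed = (dq/dp)·(p/q) = −585 × (34.5/9727.5) = -2.07478…

-2.075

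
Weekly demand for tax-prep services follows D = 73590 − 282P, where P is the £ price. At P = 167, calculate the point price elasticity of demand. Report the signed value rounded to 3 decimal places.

-1.777

dD/dP = −282. At P = 167, D = 73590 − 282(167) = 26496.
Ed = (dD/dP)·(P/D) = −282 × (167/26496) = -1.77740…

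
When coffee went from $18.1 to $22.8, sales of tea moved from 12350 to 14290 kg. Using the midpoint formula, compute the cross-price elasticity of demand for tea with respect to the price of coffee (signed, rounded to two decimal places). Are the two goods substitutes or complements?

%ΔQ_{tea} = (14290 − 12350)/avg = 1940/13320 = 0.145645…
%ΔP_{coffee} = (22.8 − 18.1)/avg = 4.7/20.45 = 0.229828…
E_cross = (1940/13320) / (4.7/20.45) = 0.6337…
E_cross > 0 ⇒ the goods are substitutes.

0.63; substitutes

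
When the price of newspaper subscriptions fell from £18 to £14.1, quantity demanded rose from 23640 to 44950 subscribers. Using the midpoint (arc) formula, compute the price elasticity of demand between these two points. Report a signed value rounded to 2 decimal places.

%ΔQ = (44950 − 23640) / [(23640 + 44950)/2] = 21310/34295 = 0.621373…
%ΔP = (14.1 − 18) / [(18 + 14.1)/2] = -3.9/16.05 = -0.242990…
Arc Ed = %ΔQ / %ΔP = (21310/34295) / (-3.9/16.05) = -2.5571…

-2.56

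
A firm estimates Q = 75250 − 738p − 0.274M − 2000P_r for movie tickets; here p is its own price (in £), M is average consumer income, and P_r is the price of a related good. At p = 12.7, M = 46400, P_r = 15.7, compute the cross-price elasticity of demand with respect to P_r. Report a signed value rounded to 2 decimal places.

-1.44

At the given values, Q = 75250 − 738(12.7) − 0.274(46400) − 2000(15.7) = 21763.8.
∂Q/∂P_r = -2000.
E = (-2000) × (15.7/21763.8) = -1.4427…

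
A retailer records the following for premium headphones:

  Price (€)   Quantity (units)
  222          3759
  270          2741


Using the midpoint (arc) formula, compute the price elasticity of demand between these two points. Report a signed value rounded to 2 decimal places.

-1.61

%ΔQ = (2741 − 3759) / [(3759 + 2741)/2] = -1018/3250 = -0.313230…
%ΔP = (270 − 222) / [(222 + 270)/2] = 48/246 = 0.195121…
Arc Ed = %ΔQ / %ΔP = (-1018/3250) / (48/246) = -1.6053…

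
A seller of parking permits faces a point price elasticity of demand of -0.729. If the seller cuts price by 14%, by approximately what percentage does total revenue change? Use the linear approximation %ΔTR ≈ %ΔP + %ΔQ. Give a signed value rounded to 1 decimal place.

-3.8%

%ΔQ ≈ Ed × %ΔP = (-0.729) × (-14%) = +10.2060%
%ΔTR ≈ %ΔP + %ΔQ = (-14%) + (+10.2060%) = -3.7940%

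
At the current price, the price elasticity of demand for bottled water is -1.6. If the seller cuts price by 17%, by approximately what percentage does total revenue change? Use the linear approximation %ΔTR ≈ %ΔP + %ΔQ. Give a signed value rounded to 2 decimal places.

+10.20%

%ΔQ ≈ Ed × %ΔP = (-1.6) × (-17%) = +27.2000%
%ΔTR ≈ %ΔP + %ΔQ = (-17%) + (+27.2000%) = +10.2000%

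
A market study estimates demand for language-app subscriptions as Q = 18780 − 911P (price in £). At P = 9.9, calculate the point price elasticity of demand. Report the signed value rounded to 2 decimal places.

-0.92

dQ/dP = −911. At P = 9.9, Q = 18780 − 911(9.9) = 9761.1.
Ed = (dQ/dP)·(P/Q) = −911 × (9.9/9761.1) = -0.9239…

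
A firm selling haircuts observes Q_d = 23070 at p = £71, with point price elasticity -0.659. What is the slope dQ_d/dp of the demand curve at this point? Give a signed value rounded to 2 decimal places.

Ed = (dQ_d/dp)·(p/Q_d) ⇒ dQ_d/dp = Ed·Q_d/p = (-0.659)·23070/71 = -214.1285…

-214.13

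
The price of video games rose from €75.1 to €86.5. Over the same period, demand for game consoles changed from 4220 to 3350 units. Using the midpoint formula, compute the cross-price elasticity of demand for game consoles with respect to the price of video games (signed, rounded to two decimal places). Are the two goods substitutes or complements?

-1.63; complements

%ΔQ_{game consoles} = (3350 − 4220)/avg = -870/3785 = -0.229854…
%ΔP_{video games} = (86.5 − 75.1)/avg = 11.4/80.8 = 0.141089…
E_cross = (-870/3785) / (11.4/80.8) = -1.6291…
E_cross < 0 ⇒ the goods are complements.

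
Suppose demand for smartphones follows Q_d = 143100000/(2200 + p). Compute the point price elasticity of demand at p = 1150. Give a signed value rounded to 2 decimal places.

dQ_d/dp = −143100000/(2200 + p)² = -12.7512. At p = 1150, Q_d = 42716.4.
Ed = (dQ_d/dp)·(p/Q_d) = (-12.7512) × (1150/42716.4) = -0.3432…

-0.34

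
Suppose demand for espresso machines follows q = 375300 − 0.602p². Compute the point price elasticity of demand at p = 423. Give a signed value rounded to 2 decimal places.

dq/dp = −2·0.602·p = -509.292. At p = 423, q = 267584.742.
Ed = (dq/dp)·(p/q) = (-509.292) × (423/267584.742) = -0.8050…

-0.81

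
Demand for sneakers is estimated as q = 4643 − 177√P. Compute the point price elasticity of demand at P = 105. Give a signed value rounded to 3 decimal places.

dq/dP = −177/(2√P) = -8.63672. At P = 105, q = 2829.29.
Ed = (dq/dP)·(P/q) = (-8.63672) × (105/2829.29) = -0.32052…

-0.321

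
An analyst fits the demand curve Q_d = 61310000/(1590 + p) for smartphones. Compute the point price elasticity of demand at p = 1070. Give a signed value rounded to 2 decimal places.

-0.40

dQ_d/dp = −61310000/(1590 + p)² = -8.66499. At p = 1070, Q_d = 23048.9.
Ed = (dQ_d/dp)·(p/Q_d) = (-8.66499) × (1070/23048.9) = -0.4022…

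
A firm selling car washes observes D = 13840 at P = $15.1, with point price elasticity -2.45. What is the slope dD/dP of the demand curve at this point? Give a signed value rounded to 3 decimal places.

Ed = (dD/dP)·(P/D) ⇒ dD/dP = Ed·D/P = (-2.45)·13840/15.1 = -2245.56291…

-2245.563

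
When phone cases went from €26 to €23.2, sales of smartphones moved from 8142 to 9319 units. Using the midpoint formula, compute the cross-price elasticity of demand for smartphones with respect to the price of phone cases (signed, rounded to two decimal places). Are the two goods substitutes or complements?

-1.18; complements

%ΔQ_{smartphones} = (9319 − 8142)/avg = 1177/8730.5 = 0.134814…
%ΔP_{phone cases} = (23.2 − 26)/avg = -2.8/24.6 = -0.113821…
E_cross = (1177/8730.5) / (-2.8/24.6) = -1.1844…
E_cross < 0 ⇒ the goods are complements.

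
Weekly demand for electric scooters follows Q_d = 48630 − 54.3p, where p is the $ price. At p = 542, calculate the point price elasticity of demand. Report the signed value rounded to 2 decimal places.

-1.53

dQ_d/dp = −54.3. At p = 542, Q_d = 48630 − 54.3(542) = 19199.4.
Ed = (dQ_d/dp)·(p/Q_d) = −54.3 × (542/19199.4) = -1.5328…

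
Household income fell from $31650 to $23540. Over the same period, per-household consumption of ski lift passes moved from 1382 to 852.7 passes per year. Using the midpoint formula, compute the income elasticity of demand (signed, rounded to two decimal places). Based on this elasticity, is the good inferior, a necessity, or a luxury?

%ΔQ = (852.7 − 1382)/[( 1382 + 852.7)/2] = -529.3/1117.35 = -0.473710…
%ΔIncome = (23540 − 31650)/[( 31650 + 23540)/2] = -8110/27595 = -0.293893…
E_income = (-529.3/1117.35) / (-8110/27595) = 1.6118…
E_income > 1 ⇒ normal good, luxury.

1.61; luxury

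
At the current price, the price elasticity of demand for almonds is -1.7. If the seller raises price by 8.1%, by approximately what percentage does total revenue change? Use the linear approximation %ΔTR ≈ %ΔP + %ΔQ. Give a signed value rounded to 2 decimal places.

-5.67%

%ΔQ ≈ Ed × %ΔP = (-1.7) × (+8.1%) = -13.7700%
%ΔTR ≈ %ΔP + %ΔQ = (+8.1%) + (-13.7700%) = -5.6700%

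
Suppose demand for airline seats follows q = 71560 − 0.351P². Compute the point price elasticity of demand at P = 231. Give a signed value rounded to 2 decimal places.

-0.71

dq/dP = −2·0.351·P = -162.162. At P = 231, q = 52830.289.
Ed = (dq/dP)·(P/q) = (-162.162) × (231/52830.289) = -0.7090…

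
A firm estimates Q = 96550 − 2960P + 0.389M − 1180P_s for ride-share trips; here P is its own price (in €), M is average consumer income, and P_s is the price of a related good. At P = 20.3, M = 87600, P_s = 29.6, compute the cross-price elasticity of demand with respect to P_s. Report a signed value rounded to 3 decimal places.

-0.981

At the given values, Q = 96550 − 2960(20.3) + 0.389(87600) − 1180(29.6) = 35610.4.
∂Q/∂P_s = -1180.
E = (-1180) × (29.6/35610.4) = -0.98083…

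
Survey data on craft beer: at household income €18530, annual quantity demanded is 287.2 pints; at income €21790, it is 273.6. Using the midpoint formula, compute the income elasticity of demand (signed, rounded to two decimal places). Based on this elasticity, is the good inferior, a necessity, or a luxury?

-0.30; inferior

%ΔQ = (273.6 − 287.2)/[( 287.2 + 273.6)/2] = -13.6/280.4 = -0.048502…
%ΔIncome = (21790 − 18530)/[( 18530 + 21790)/2] = 3260/20160 = 0.161706…
E_income = (-13.6/280.4) / (3260/20160) = -0.2999…
E_income < 0 ⇒ inferior good.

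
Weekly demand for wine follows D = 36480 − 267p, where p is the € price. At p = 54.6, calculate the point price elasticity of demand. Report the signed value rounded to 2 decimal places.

-0.67

dD/dp = −267. At p = 54.6, D = 36480 − 267(54.6) = 21901.8.
Ed = (dD/dp)·(p/D) = −267 × (54.6/21901.8) = -0.6656…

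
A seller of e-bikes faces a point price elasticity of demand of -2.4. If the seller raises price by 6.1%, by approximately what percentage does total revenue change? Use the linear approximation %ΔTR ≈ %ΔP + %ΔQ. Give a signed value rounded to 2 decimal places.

%ΔQ ≈ Ed × %ΔP = (-2.4) × (+6.1%) = -14.6400%
%ΔTR ≈ %ΔP + %ΔQ = (+6.1%) + (-14.6400%) = -8.5400%

-8.54%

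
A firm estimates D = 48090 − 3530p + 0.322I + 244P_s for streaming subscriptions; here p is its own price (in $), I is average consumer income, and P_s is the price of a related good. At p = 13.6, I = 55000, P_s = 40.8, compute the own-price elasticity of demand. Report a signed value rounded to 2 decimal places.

At the given values, D = 48090 − 3530(13.6) + 0.322(55000) + 244(40.8) = 27747.2.
∂D/∂p = −3530.
E = (-3530) × (13.6/27747.2) = -1.7301…

-1.73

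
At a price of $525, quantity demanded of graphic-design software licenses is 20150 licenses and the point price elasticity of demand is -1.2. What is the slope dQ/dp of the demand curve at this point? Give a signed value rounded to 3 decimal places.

-46.057

Ed = (dQ/dp)·(p/Q) ⇒ dQ/dp = Ed·Q/p = (-1.2)·20150/525 = -46.05714…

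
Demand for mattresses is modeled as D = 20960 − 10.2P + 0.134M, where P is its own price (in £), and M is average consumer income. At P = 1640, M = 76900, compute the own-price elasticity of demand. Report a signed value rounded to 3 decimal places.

At the given values, D = 20960 − 10.2(1640) + 0.134(76900) = 14536.6.
∂D/∂P = −10.2.
E = (-10.2) × (1640/14536.6) = -1.15075…

-1.151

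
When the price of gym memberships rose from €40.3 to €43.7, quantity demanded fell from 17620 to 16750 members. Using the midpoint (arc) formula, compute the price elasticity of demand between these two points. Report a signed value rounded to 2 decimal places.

-0.63

%ΔQ = (16750 − 17620) / [(17620 + 16750)/2] = -870/17185 = -0.050625…
%ΔP = (43.7 − 40.3) / [(40.3 + 43.7)/2] = 3.4/42 = 0.080952…
Arc Ed = %ΔQ / %ΔP = (-870/17185) / (3.4/42) = -0.6253…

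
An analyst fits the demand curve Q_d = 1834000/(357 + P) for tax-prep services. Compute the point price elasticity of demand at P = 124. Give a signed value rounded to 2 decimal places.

dQ_d/dP = −1834000/(357 + P)² = -7.92701. At P = 124, Q_d = 3812.89.
Ed = (dQ_d/dP)·(P/Q_d) = (-7.92701) × (124/3812.89) = -0.2577…

-0.26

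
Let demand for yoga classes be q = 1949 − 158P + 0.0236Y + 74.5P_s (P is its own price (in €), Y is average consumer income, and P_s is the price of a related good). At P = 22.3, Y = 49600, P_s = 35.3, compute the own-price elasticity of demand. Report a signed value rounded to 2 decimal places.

At the given values, q = 1949 − 158(22.3) + 0.0236(49600) + 74.5(35.3) = 2226.01.
∂q/∂P = −158.
E = (-158) × (22.3/2226.01) = -1.5828…

-1.58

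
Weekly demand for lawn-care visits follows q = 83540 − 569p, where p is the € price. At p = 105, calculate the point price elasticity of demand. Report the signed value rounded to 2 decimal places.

-2.51

dq/dp = −569. At p = 105, q = 83540 − 569(105) = 23795.
Ed = (dq/dp)·(p/q) = −569 × (105/23795) = -2.5108…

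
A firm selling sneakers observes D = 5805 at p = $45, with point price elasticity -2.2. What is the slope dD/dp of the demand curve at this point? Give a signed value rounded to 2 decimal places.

Ed = (dD/dp)·(p/D) ⇒ dD/dp = Ed·D/p = (-2.2)·5805/45 = -283.8

-283.80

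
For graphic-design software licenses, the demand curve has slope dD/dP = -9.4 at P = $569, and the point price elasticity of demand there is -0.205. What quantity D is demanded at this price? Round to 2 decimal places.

Ed = (dD/dP)·(P/D) ⇒ D = (dD/dP)·P/Ed = (-9.4)·569/(-0.205) = 26090.7317…

26090.73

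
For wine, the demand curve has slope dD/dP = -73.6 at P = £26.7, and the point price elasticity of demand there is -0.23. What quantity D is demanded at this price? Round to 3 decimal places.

8544.000

Ed = (dD/dP)·(P/D) ⇒ D = (dD/dP)·P/Ed = (-73.6)·26.7/(-0.23) = 8544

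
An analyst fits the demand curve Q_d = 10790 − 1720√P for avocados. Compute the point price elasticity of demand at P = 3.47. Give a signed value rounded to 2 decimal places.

-0.21

dQ_d/dP = −1720/(2√P) = -461.672. At P = 3.47, Q_d = 7586.
Ed = (dQ_d/dP)·(P/Q_d) = (-461.672) × (3.47/7586) = -0.2111…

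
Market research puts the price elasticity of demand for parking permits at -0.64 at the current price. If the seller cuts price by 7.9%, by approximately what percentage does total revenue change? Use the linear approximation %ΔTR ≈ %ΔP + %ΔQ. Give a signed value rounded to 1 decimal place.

%ΔQ ≈ Ed × %ΔP = (-0.64) × (-7.9%) = +5.0560%
%ΔTR ≈ %ΔP + %ΔQ = (-7.9%) + (+5.0560%) = -2.8440%

-2.8%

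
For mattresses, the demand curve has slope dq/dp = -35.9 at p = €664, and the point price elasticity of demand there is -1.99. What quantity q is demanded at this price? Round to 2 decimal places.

11978.69

Ed = (dq/dp)·(p/q) ⇒ q = (dq/dp)·p/Ed = (-35.9)·664/(-1.99) = 11978.6934…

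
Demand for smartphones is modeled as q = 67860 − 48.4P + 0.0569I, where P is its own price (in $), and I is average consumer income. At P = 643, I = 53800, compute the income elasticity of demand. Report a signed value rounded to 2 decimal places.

0.08

At the given values, q = 67860 − 48.4(643) + 0.0569(53800) = 39800.02.
∂q/∂I = 0.0569.
E = (0.0569) × (53800/39800.02) = 0.0769…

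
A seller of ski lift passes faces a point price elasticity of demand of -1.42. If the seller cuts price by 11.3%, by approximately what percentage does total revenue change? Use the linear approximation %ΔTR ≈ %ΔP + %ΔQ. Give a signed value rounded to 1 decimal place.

%ΔQ ≈ Ed × %ΔP = (-1.42) × (-11.3%) = +16.0460%
%ΔTR ≈ %ΔP + %ΔQ = (-11.3%) + (+16.0460%) = +4.7460%

+4.7%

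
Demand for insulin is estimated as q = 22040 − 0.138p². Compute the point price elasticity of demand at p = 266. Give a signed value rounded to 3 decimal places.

-1.591

dq/dp = −2·0.138·p = -73.416. At p = 266, q = 12275.672.
Ed = (dq/dp)·(p/q) = (-73.416) × (266/12275.672) = -1.59084…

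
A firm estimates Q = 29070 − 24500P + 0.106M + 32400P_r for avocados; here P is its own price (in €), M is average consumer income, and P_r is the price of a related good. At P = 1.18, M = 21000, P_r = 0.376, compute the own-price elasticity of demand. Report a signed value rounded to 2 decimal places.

-1.98

At the given values, Q = 29070 − 24500(1.18) + 0.106(21000) + 32400(0.376) = 14568.4.
∂Q/∂P = −24500.
E = (-24500) × (1.18/14568.4) = -1.9844…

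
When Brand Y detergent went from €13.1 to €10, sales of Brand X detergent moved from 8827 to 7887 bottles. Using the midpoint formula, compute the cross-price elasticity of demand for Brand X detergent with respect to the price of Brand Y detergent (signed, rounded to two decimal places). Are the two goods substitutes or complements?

0.42; substitutes

%ΔQ_{Brand X detergent} = (7887 − 8827)/avg = -940/8357 = -0.112480…
%ΔP_{Brand Y detergent} = (10 − 13.1)/avg = -3.1/11.55 = -0.268398…
E_cross = (-940/8357) / (-3.1/11.55) = 0.4190…
E_cross > 0 ⇒ the goods are substitutes.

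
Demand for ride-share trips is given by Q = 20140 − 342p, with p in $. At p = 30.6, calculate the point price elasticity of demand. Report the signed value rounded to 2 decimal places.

-1.08

dQ/dp = −342. At p = 30.6, Q = 20140 − 342(30.6) = 9674.8.
Ed = (dQ/dp)·(p/Q) = −342 × (30.6/9674.8) = -1.0816…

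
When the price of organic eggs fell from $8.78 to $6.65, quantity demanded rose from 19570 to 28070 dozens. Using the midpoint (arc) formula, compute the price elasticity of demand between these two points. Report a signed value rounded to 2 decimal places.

%ΔQ = (28070 − 19570) / [(19570 + 28070)/2] = 8500/23820 = 0.356842…
%ΔP = (6.65 − 8.78) / [(8.78 + 6.65)/2] = -2.13/7.715 = -0.276085…
Arc Ed = %ΔQ / %ΔP = (8500/23820) / (-2.13/7.715) = -1.2925…

-1.29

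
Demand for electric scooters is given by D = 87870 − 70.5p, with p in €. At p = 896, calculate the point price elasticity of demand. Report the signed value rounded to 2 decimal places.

-2.56

dD/dp = −70.5. At p = 896, D = 87870 − 70.5(896) = 24702.
Ed = (dD/dp)·(p/D) = −70.5 × (896/24702) = -2.5572…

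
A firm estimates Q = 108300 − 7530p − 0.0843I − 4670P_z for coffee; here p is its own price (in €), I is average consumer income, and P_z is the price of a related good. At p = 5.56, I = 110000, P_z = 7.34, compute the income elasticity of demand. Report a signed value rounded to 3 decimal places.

-0.405

At the given values, Q = 108300 − 7530(5.56) − 0.0843(110000) − 4670(7.34) = 22882.4.
∂Q/∂I = -0.0843.
E = (-0.0843) × (110000/22882.4) = -0.40524…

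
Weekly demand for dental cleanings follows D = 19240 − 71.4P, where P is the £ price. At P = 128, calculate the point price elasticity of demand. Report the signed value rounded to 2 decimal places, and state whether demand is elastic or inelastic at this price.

-0.90; inelastic

dD/dP = −71.4. At P = 128, D = 19240 − 71.4(128) = 10100.8.
Ed = (dD/dP)·(P/D) = −71.4 × (128/10100.8) = -0.9047…
|Ed| = 0.90 < 1, so demand is inelastic.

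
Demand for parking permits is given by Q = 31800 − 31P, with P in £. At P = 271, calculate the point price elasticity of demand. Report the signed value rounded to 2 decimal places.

-0.36

dQ/dP = −31. At P = 271, Q = 31800 − 31(271) = 23399.
Ed = (dQ/dP)·(P/Q) = −31 × (271/23399) = -0.3590…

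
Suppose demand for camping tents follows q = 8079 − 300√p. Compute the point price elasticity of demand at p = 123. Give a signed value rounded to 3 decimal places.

dq/dp = −300/(2√p) = -13.525. At p = 123, q = 4751.84.
Ed = (dq/dp)·(p/q) = (-13.525) × (123/4751.84) = -0.35009…

-0.350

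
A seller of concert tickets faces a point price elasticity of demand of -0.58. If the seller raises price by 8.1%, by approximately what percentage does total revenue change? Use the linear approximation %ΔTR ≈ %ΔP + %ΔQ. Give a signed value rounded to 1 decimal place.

+3.4%

%ΔQ ≈ Ed × %ΔP = (-0.58) × (+8.1%) = -4.6980%
%ΔTR ≈ %ΔP + %ΔQ = (+8.1%) + (-4.6980%) = +3.4020%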